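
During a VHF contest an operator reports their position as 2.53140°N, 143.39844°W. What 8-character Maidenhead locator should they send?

Add 180° to longitude and 90° to latitude: 36.60156, 92.53140.
Field: lon ⌊36.60156/20⌋ = 1 → B; lat ⌊92.53140/10⌋ = 9 → J.
Square: lon ⌊16.60156/2⌋ = 8; lat ⌊2.53140/1⌋ = 2.
Subsquare: lon ⌊0.60156/0.0833333⌋ = 7 → h; lat ⌊0.53140/0.0416667⌋ = 12 → m.
Extended square: lon ⌊0.01823/0.00833333⌋ = 2; lat ⌊0.03140/0.00416667⌋ = 7.

BJ82hm27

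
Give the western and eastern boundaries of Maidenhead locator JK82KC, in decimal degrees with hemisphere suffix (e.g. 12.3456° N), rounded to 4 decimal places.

16.8333° E, 16.9167° E

Field J=9, K=10: +9·20° lon, +10·10° lat → SW at lon 0°, lat 10°.
Square 8, 2: +8·2° lon, +2·1° lat → SW at lon 16°, lat 12°.
Subsquare k=10, c=2: +10·0.0833333° lon, +2·0.0416667° lat → SW at lon 16.8333°, lat 12.0833°.
Cell spans 0.0833333° lon × 0.0416667° lat.
west 16.8333° E, east 16.9167° E.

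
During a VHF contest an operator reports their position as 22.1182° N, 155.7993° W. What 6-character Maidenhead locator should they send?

Add 180° to longitude and 90° to latitude: 24.2007, 112.1182.
Field: lon ⌊24.2007/20⌋ = 1 → B; lat ⌊112.1182/10⌋ = 11 → L.
Square: lon ⌊4.2007/2⌋ = 2; lat ⌊2.1182/1⌋ = 2.
Subsquare: lon ⌊0.2007/0.0833333⌋ = 2 → c; lat ⌊0.1182/0.0416667⌋ = 2 → c.

BL22cc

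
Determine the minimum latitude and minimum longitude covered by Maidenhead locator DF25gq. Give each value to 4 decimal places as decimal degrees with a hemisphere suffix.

Field D=3, F=5: +3·20° lon, +5·10° lat → SW at lon -120°, lat -40°.
Square 2, 5: +2·2° lon, +5·1° lat → SW at lon -116°, lat -35°.
Subsquare g=6, q=16: +6·0.0833333° lon, +16·0.0416667° lat → SW at lon -115.5°, lat -34.3333°.
latitude 34.3333° S, longitude 115.5000° W.

34.3333° S, 115.5000° W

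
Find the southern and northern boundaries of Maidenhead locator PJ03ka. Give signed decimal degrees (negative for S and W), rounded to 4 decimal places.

3.0000, 3.0417

Field P=15, J=9: +15·20° lon, +9·10° lat → SW at lon 120°, lat 0°.
Square 0, 3: +0·2° lon, +3·1° lat → SW at lon 120°, lat 3°.
Subsquare k=10, a=0: +10·0.0833333° lon, +0·0.0416667° lat → SW at lon 120.833°, lat 3°.
Cell spans 0.0833333° lon × 0.0416667° lat.
south 3.0000, north 3.0417.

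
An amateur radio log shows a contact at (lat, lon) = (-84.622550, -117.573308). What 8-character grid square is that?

Add 180° to longitude and 90° to latitude: 62.42669, 5.37745.
Field: 62.42669/20 → 3 → D, 5.37745/10 → 0 → A; chars DA.
Square: 2.42669/2 → 1, 5.37745/1 → 5; chars 15.
Subsquare: 0.42669/0.0833333 → 5 → f, 0.37745/0.0416667 → 9 → j; chars fj.
Extended square: 0.01003/0.00833333 → 1, 0.00245/0.00416667 → 0; chars 10.

DA15fj10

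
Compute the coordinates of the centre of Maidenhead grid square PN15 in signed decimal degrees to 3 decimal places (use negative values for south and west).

45.500, 123.000

Field P=15, N=13: +15·20° lon, +13·10° lat → SW at lon 120°, lat 40°.
Square 1, 5: +1·2° lon, +5·1° lat → SW at lon 122°, lat 45°.
Cell spans 2° lon × 1° lat. Centre is SW corner plus half of each.
latitude 45.500, longitude 123.000.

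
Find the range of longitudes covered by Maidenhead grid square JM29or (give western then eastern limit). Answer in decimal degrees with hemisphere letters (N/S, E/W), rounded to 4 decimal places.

5.1667° E, 5.2500° E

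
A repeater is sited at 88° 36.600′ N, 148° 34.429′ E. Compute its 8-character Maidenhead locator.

QR48go86

Shift to the Maidenhead origin (180°W, 90°S): lon 328.57382, lat 178.61000.
Field: lon ⌊328.57382/20⌋ = 16 → Q; lat ⌊178.61000/10⌋ = 17 → R.
Square: lon ⌊8.57382/2⌋ = 4; lat ⌊8.61000/1⌋ = 8.
Subsquare: lon ⌊0.57382/0.0833333⌋ = 6 → g; lat ⌊0.61000/0.0416667⌋ = 14 → o.
Extended square: lon ⌊0.07382/0.00833333⌋ = 8; lat ⌊0.02667/0.00416667⌋ = 6.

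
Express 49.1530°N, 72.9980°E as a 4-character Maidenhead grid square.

MN69

Shift to the Maidenhead origin (180°W, 90°S): lon 253.00, lat 139.15.
Field: lon ⌊253.00/20⌋ = 12 → M; lat ⌊139.15/10⌋ = 13 → N.
Square: lon ⌊13.00/2⌋ = 6; lat ⌊9.15/1⌋ = 9.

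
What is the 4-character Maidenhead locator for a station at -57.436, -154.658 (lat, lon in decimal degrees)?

Shift to the Maidenhead origin (180°W, 90°S): lon 25.34, lat 32.56.
Field: lon ⌊25.34/20⌋ = 1 → B; lat ⌊32.56/10⌋ = 3 → D.
Square: lon ⌊5.34/2⌋ = 2; lat ⌊2.56/1⌋ = 2.

BD22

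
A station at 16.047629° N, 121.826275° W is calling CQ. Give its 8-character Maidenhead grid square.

CK96cb01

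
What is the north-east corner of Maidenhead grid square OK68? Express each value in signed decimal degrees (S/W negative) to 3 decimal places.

19.000, 114.000

Field O=14, K=10: +14·20° lon, +10·10° lat → SW at lon 100°, lat 10°.
Square 6, 8: +6·2° lon, +8·1° lat → SW at lon 112°, lat 18°.
Cell spans 2° lon × 1° lat. NE corner is SW corner plus one full cell.
latitude 19.000, longitude 114.000.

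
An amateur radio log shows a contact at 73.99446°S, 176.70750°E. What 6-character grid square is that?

RB86ia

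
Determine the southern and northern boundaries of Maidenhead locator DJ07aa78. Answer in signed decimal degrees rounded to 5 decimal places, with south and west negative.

Field D=3, J=9: +3·20° lon, +9·10° lat → SW at lon -120°, lat 0°.
Square 0, 7: +0·2° lon, +7·1° lat → SW at lon -120°, lat 7°.
Subsquare a=0, a=0: +0·0.0833333° lon, +0·0.0416667° lat → SW at lon -120°, lat 7°.
Extended square 7, 8: +7·0.00833333° lon, +8·0.00416667° lat → SW at lon -119.942°, lat 7.03333°.
Cell spans 0.00833333° lon × 0.00416667° lat.
south 7.03333, north 7.03750.

7.03333, 7.03750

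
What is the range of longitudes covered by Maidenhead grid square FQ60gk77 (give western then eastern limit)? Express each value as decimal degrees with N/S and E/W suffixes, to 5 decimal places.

Field F=5, Q=16: +5·20° lon, +16·10° lat → SW at lon -80°, lat 70°.
Square 6, 0: +6·2° lon, +0·1° lat → SW at lon -68°, lat 70°.
Subsquare g=6, k=10: +6·0.0833333° lon, +10·0.0416667° lat → SW at lon -67.5°, lat 70.4167°.
Extended square 7, 7: +7·0.00833333° lon, +7·0.00416667° lat → SW at lon -67.4417°, lat 70.4458°.
Cell spans 0.00833333° lon × 0.00416667° lat.
west 67.44167° W, east 67.43333° W.

67.44167° W, 67.43333° W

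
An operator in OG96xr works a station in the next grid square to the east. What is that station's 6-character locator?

PG06ar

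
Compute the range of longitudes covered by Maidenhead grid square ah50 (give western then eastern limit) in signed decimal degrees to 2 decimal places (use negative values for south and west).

-170.00, -168.00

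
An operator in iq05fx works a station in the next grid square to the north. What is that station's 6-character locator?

Latitude subsquare x = 23; +1 → 24, wraps to 0 = a, carry into square.
Latitude square 5; +1 → 6.
The longitude characters are unchanged.

IQ06fa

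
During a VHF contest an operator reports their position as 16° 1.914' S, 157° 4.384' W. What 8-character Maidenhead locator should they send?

Offset from 180°W / 90°S: lon 22.92693°, lat 73.96810°.
Field: lon ⌊22.92693/20⌋ = 1 → B; lat ⌊73.96810/10⌋ = 7 → H.
Square: lon ⌊2.92693/2⌋ = 1; lat ⌊3.96810/1⌋ = 3.
Subsquare: lon ⌊0.92693/0.0833333⌋ = 11 → l; lat ⌊0.96810/0.0416667⌋ = 23 → x.
Extended square: lon ⌊0.01027/0.00833333⌋ = 1; lat ⌊0.00977/0.00416667⌋ = 2.

BH13lx12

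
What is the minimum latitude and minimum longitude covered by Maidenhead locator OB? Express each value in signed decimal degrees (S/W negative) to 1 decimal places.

Field O=14, B=1: +14·20° lon, +1·10° lat → SW at lon 100°, lat -80°.
latitude -80.0, longitude 100.0.

-80.0, 100.0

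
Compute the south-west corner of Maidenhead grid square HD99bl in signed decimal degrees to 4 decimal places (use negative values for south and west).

Field H=7, D=3: +7·20° lon, +3·10° lat → SW at lon -40°, lat -60°.
Square 9, 9: +9·2° lon, +9·1° lat → SW at lon -22°, lat -51°.
Subsquare b=1, l=11: +1·0.0833333° lon, +11·0.0416667° lat → SW at lon -21.9167°, lat -50.5417°.
latitude -50.5417, longitude -21.9167.

-50.5417, -21.9167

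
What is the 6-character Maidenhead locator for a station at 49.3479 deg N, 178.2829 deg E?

RN99di

Add 180° to longitude and 90° to latitude: 358.2829, 139.3479.
Field: lon ⌊358.2829/20⌋ = 17 → R; lat ⌊139.3479/10⌋ = 13 → N.
Square: lon ⌊18.2829/2⌋ = 9; lat ⌊9.3479/1⌋ = 9.
Subsquare: lon ⌊0.2829/0.0833333⌋ = 3 → d; lat ⌊0.3479/0.0416667⌋ = 8 → i.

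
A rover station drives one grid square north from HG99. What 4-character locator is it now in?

HH90

Latitude square 9; +1 → 10, wraps to 0, carry into field.
Latitude field G = 6; +1 → 7 = H.
The longitude characters are unchanged.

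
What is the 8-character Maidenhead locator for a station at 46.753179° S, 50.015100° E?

LE53af19

Add 180° to longitude and 90° to latitude: 230.01510, 43.24682.
Field: 230.01510/20 → 11 → L, 43.24682/10 → 4 → E; chars LE.
Square: 10.01510/2 → 5, 3.24682/1 → 3; chars 53.
Subsquare: 0.01510/0.0833333 → 0 → a, 0.24682/0.0416667 → 5 → f; chars af.
Extended square: 0.01510/0.00833333 → 1, 0.03849/0.00416667 → 9; chars 19.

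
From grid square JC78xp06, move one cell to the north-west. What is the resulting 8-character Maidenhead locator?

JC78wp97

Longitude extended square 0; −1 → -1, wraps to 9, carry into subsquare.
Longitude subsquare x = 23; −1 → 22 = w.
Latitude extended square 6; +1 → 7.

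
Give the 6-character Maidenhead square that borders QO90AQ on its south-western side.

Longitude subsquare a = 0; −1 → -1, wraps to 23 = x, carry into square.
Longitude square 9; −1 → 8.
Latitude subsquare q = 16; −1 → 15 = p.

QO80xp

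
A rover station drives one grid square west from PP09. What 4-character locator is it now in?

OP99

Longitude square 0; −1 → -1, wraps to 9, carry into field.
Longitude field P = 15; −1 → 14 = O.
The latitude characters are unchanged.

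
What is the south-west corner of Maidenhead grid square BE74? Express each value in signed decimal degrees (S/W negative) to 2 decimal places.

Field B=1, E=4: +1·20° lon, +4·10° lat → SW at lon -160°, lat -50°.
Square 7, 4: +7·2° lon, +4·1° lat → SW at lon -146°, lat -46°.
latitude -46.00, longitude -146.00.

-46.00, -146.00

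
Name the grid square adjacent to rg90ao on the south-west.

Longitude subsquare a = 0; −1 → -1, wraps to 23 = x, carry into square.
Longitude square 9; −1 → 8.
Latitude subsquare o = 14; −1 → 13 = n.

RG80xn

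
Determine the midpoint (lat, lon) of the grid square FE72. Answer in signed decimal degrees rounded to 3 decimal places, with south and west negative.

Field F=5, E=4: +5·20° lon, +4·10° lat → SW at lon -80°, lat -50°.
Square 7, 2: +7·2° lon, +2·1° lat → SW at lon -66°, lat -48°.
Cell spans 2° lon × 1° lat. Centre is SW corner plus half of each.
latitude -47.500, longitude -65.000.

-47.500, -65.000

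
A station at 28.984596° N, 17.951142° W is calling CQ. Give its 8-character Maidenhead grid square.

IL18ax56

Add 180° to longitude and 90° to latitude: 162.04886, 118.98460.
Field: 162.04886/20 → 8 → I, 118.98460/10 → 11 → L; chars IL.
Square: 2.04886/2 → 1, 8.98460/1 → 8; chars 18.
Subsquare: 0.04886/0.0833333 → 0 → a, 0.98460/0.0416667 → 23 → x; chars ax.
Extended square: 0.04886/0.00833333 → 5, 0.02626/0.00416667 → 6; chars 56.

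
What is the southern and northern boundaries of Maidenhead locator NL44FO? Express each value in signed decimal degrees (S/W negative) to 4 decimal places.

Field N=13, L=11: +13·20° lon, +11·10° lat → SW at lon 80°, lat 20°.
Square 4, 4: +4·2° lon, +4·1° lat → SW at lon 88°, lat 24°.
Subsquare f=5, o=14: +5·0.0833333° lon, +14·0.0416667° lat → SW at lon 88.4167°, lat 24.5833°.
Cell spans 0.0833333° lon × 0.0416667° lat.
south 24.5833, north 24.6250.

24.5833, 24.6250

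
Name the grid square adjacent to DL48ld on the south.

Latitude subsquare d = 3; −1 → 2 = c.
The longitude characters are unchanged.

DL48lc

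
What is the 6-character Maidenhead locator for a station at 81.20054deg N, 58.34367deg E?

LR91ee

Offset from 180°W / 90°S: lon 238.3437°, lat 171.2005°.
Field: 238.3437/20 → 11 → L, 171.2005/10 → 17 → R; chars LR.
Square: 18.3437/2 → 9, 1.2005/1 → 1; chars 91.
Subsquare: 0.3437/0.0833333 → 4 → e, 0.2005/0.0416667 → 4 → e; chars ee.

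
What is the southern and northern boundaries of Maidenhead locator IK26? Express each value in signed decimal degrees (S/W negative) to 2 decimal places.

16.00, 17.00

Field I=8, K=10: +8·20° lon, +10·10° lat → SW at lon -20°, lat 10°.
Square 2, 6: +2·2° lon, +6·1° lat → SW at lon -16°, lat 16°.
Cell spans 2° lon × 1° lat.
south 16.00, north 17.00.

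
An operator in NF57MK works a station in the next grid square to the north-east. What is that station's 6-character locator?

NF57nl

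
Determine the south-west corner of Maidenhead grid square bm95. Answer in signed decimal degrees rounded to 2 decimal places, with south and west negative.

Field B=1, M=12: +1·20° lon, +12·10° lat → SW at lon -160°, lat 30°.
Square 9, 5: +9·2° lon, +5·1° lat → SW at lon -142°, lat 35°.
latitude 35.00, longitude -142.00.

35.00, -142.00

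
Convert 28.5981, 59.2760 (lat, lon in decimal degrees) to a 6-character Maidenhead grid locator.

Offset from 180°W / 90°S: lon 239.2760°, lat 118.5981°.
Field: lon ⌊239.2760/20⌋ = 11 → L; lat ⌊118.5981/10⌋ = 11 → L.
Square: lon ⌊19.2760/2⌋ = 9; lat ⌊8.5981/1⌋ = 8.
Subsquare: lon ⌊1.2760/0.0833333⌋ = 15 → p; lat ⌊0.5981/0.0416667⌋ = 14 → o.

LL98po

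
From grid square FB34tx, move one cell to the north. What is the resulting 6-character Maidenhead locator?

FB35ta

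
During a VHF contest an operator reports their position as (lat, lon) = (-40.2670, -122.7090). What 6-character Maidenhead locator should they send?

Offset from 180°W / 90°S: lon 57.2910°, lat 49.7330°.
Field: 57.2910/20 → 2 → C, 49.7330/10 → 4 → E; chars CE.
Square: 17.2910/2 → 8, 9.7330/1 → 9; chars 89.
Subsquare: 1.2910/0.0833333 → 15 → p, 0.7330/0.0416667 → 17 → r; chars pr.

CE89pr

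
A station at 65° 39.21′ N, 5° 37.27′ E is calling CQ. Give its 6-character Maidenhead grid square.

Add 180° to longitude and 90° to latitude: 185.6212, 155.6535.
Field: lon ⌊185.6212/20⌋ = 9 → J; lat ⌊155.6535/10⌋ = 15 → P.
Square: lon ⌊5.6212/2⌋ = 2; lat ⌊5.6535/1⌋ = 5.
Subsquare: lon ⌊1.6212/0.0833333⌋ = 19 → t; lat ⌊0.6535/0.0416667⌋ = 15 → p.

JP25tp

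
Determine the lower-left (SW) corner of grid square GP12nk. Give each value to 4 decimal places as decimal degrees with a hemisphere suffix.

62.4167° N, 56.9167° W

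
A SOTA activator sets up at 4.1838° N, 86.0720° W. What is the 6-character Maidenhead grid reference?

EJ64xe

Add 180° to longitude and 90° to latitude: 93.9280, 94.1838.
Field: lon ⌊93.9280/20⌋ = 4 → E; lat ⌊94.1838/10⌋ = 9 → J.
Square: lon ⌊13.9280/2⌋ = 6; lat ⌊4.1838/1⌋ = 4.
Subsquare: lon ⌊1.9280/0.0833333⌋ = 23 → x; lat ⌊0.1838/0.0416667⌋ = 4 → e.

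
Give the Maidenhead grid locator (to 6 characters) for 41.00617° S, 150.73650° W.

BE48px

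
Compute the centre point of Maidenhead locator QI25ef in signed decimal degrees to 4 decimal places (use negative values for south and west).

Field Q=16, I=8: +16·20° lon, +8·10° lat → SW at lon 140°, lat -10°.
Square 2, 5: +2·2° lon, +5·1° lat → SW at lon 144°, lat -5°.
Subsquare e=4, f=5: +4·0.0833333° lon, +5·0.0416667° lat → SW at lon 144.333°, lat -4.79167°.
Cell spans 0.0833333° lon × 0.0416667° lat. Centre is SW corner plus half of each.
latitude -4.7708, longitude 144.3750.

-4.7708, 144.3750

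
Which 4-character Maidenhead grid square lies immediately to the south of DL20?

DK29

Latitude square 0; −1 → -1, wraps to 9, carry into field.
Latitude field L = 11; −1 → 10 = K.
The longitude characters are unchanged.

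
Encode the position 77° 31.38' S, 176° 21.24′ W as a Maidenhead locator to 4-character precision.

AB12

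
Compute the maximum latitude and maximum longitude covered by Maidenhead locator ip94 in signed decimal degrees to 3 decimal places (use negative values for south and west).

65.000, 0.000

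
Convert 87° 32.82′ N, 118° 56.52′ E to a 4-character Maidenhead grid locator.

Add 180° to longitude and 90° to latitude: 298.94, 177.55.
Field: lon ⌊298.94/20⌋ = 14 → O; lat ⌊177.55/10⌋ = 17 → R.
Square: lon ⌊18.94/2⌋ = 9; lat ⌊7.55/1⌋ = 7.

OR97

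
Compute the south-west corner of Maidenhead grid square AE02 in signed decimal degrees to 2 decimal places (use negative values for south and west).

-48.00, -180.00

Field A=0, E=4: +0·20° lon, +4·10° lat → SW at lon -180°, lat -50°.
Square 0, 2: +0·2° lon, +2·1° lat → SW at lon -180°, lat -48°.
latitude -48.00, longitude -180.00.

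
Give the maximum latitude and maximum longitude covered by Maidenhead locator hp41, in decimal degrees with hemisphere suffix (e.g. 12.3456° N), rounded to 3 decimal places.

62.000° N, 30.000° W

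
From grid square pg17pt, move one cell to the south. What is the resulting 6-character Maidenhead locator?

PG17ps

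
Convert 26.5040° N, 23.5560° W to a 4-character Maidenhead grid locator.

HL86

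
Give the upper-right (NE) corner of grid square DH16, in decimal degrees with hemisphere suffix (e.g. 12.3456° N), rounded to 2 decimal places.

13.00° S, 116.00° W

Field D=3, H=7: +3·20° lon, +7·10° lat → SW at lon -120°, lat -20°.
Square 1, 6: +1·2° lon, +6·1° lat → SW at lon -118°, lat -14°.
Cell spans 2° lon × 1° lat. NE corner is SW corner plus one full cell.
latitude 13.00° S, longitude 116.00° W.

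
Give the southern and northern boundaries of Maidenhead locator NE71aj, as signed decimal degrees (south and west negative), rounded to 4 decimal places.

-48.6250, -48.5833

Field N=13, E=4: +13·20° lon, +4·10° lat → SW at lon 80°, lat -50°.
Square 7, 1: +7·2° lon, +1·1° lat → SW at lon 94°, lat -49°.
Subsquare a=0, j=9: +0·0.0833333° lon, +9·0.0416667° lat → SW at lon 94°, lat -48.625°.
Cell spans 0.0833333° lon × 0.0416667° lat.
south -48.6250, north -48.5833.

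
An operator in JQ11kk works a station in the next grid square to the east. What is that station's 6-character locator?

Longitude subsquare k = 10; +1 → 11 = l.
The latitude characters are unchanged.

JQ11lk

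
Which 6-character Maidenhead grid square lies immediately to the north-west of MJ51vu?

MJ51uv

Longitude subsquare v = 21; −1 → 20 = u.
Latitude subsquare u = 20; +1 → 21 = v.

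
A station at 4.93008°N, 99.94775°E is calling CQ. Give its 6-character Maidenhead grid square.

Shift to the Maidenhead origin (180°W, 90°S): lon 279.9477, lat 94.9301.
Field: 279.9477/20 → 13 → N, 94.9301/10 → 9 → J; chars NJ.
Square: 19.9477/2 → 9, 4.9301/1 → 4; chars 94.
Subsquare: 1.9477/0.0833333 → 23 → x, 0.9301/0.0416667 → 22 → w; chars xw.

NJ94xw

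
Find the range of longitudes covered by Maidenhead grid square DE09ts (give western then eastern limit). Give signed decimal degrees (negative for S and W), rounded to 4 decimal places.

-118.4167, -118.3333

Field D=3, E=4: +3·20° lon, +4·10° lat → SW at lon -120°, lat -50°.
Square 0, 9: +0·2° lon, +9·1° lat → SW at lon -120°, lat -41°.
Subsquare t=19, s=18: +19·0.0833333° lon, +18·0.0416667° lat → SW at lon -118.417°, lat -40.25°.
Cell spans 0.0833333° lon × 0.0416667° lat.
west -118.4167, east -118.3333.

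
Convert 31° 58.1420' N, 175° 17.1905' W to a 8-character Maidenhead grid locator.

AM21ix52

Shift to the Maidenhead origin (180°W, 90°S): lon 4.71349, lat 121.96903.
Field: 4.71349/20 → 0 → A, 121.96903/10 → 12 → M; chars AM.
Square: 4.71349/2 → 2, 1.96903/1 → 1; chars 21.
Subsquare: 0.71349/0.0833333 → 8 → i, 0.96903/0.0416667 → 23 → x; chars ix.
Extended square: 0.04683/0.00833333 → 5, 0.01070/0.00416667 → 2; chars 52.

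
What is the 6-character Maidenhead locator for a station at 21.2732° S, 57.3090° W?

Offset from 180°W / 90°S: lon 122.6910°, lat 68.7268°.
Field (20°×10°, letters A–R): 122.6910/20 → 6 → G, 68.7268/10 → 6 → G; chars GG.
Square (2°×1°, digits 0–9): 2.6910/2 → 1, 8.7268/1 → 8; chars 18.
Subsquare (5′×2.5′, letters a–x): 0.6910/0.0833333 → 8 → i, 0.7268/0.0416667 → 17 → r; chars ir.

GG18ir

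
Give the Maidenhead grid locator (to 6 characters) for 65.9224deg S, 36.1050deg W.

HC14wb

Shift to the Maidenhead origin (180°W, 90°S): lon 143.8950, lat 24.0776.
Field: lon ⌊143.8950/20⌋ = 7 → H; lat ⌊24.0776/10⌋ = 2 → C.
Square: lon ⌊3.8950/2⌋ = 1; lat ⌊4.0776/1⌋ = 4.
Subsquare: lon ⌊1.8950/0.0833333⌋ = 22 → w; lat ⌊0.0776/0.0416667⌋ = 1 → b.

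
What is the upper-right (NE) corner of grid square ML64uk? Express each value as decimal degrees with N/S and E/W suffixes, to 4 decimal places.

24.4583° N, 73.7500° E

Field M=12, L=11: +12·20° lon, +11·10° lat → SW at lon 60°, lat 20°.
Square 6, 4: +6·2° lon, +4·1° lat → SW at lon 72°, lat 24°.
Subsquare u=20, k=10: +20·0.0833333° lon, +10·0.0416667° lat → SW at lon 73.6667°, lat 24.4167°.
Cell spans 0.0833333° lon × 0.0416667° lat. NE corner is SW corner plus one full cell.
latitude 24.4583° N, longitude 73.7500° E.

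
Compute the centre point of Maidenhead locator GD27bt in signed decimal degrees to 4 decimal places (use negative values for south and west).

Field G=6, D=3: +6·20° lon, +3·10° lat → SW at lon -60°, lat -60°.
Square 2, 7: +2·2° lon, +7·1° lat → SW at lon -56°, lat -53°.
Subsquare b=1, t=19: +1·0.0833333° lon, +19·0.0416667° lat → SW at lon -55.9167°, lat -52.2083°.
Cell spans 0.0833333° lon × 0.0416667° lat. Centre is SW corner plus half of each.
latitude -52.1875, longitude -55.8750.

-52.1875, -55.8750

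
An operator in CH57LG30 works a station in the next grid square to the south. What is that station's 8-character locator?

CH57lf39

Latitude extended square 0; −1 → -1, wraps to 9, carry into subsquare.
Latitude subsquare g = 6; −1 → 5 = f.
The longitude characters are unchanged.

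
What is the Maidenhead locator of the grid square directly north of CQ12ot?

Latitude subsquare t = 19; +1 → 20 = u.
The longitude characters are unchanged.

CQ12ou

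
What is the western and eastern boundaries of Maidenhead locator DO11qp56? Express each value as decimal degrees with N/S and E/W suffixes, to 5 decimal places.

116.62500° W, 116.61667° W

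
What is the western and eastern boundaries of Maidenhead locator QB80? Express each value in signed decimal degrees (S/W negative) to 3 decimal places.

Field Q=16, B=1: +16·20° lon, +1·10° lat → SW at lon 140°, lat -80°.
Square 8, 0: +8·2° lon, +0·1° lat → SW at lon 156°, lat -80°.
Cell spans 2° lon × 1° lat.
west 156.000, east 158.000.

156.000, 158.000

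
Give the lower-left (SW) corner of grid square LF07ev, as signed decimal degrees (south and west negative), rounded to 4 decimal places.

Field L=11, F=5: +11·20° lon, +5·10° lat → SW at lon 40°, lat -40°.
Square 0, 7: +0·2° lon, +7·1° lat → SW at lon 40°, lat -33°.
Subsquare e=4, v=21: +4·0.0833333° lon, +21·0.0416667° lat → SW at lon 40.3333°, lat -32.125°.
latitude -32.1250, longitude 40.3333.

-32.1250, 40.3333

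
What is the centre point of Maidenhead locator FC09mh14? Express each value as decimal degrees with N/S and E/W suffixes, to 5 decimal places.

60.68958° S, 78.98750° W

Field F=5, C=2: +5·20° lon, +2·10° lat → SW at lon -80°, lat -70°.
Square 0, 9: +0·2° lon, +9·1° lat → SW at lon -80°, lat -61°.
Subsquare m=12, h=7: +12·0.0833333° lon, +7·0.0416667° lat → SW at lon -79°, lat -60.7083°.
Extended square 1, 4: +1·0.00833333° lon, +4·0.00416667° lat → SW at lon -78.9917°, lat -60.6917°.
Cell spans 0.00833333° lon × 0.00416667° lat. Centre is SW corner plus half of each.
latitude 60.68958° S, longitude 78.98750° W.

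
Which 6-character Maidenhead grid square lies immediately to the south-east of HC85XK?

HC95aj

Longitude subsquare x = 23; +1 → 24, wraps to 0 = a, carry into square.
Longitude square 8; +1 → 9.
Latitude subsquare k = 10; −1 → 9 = j.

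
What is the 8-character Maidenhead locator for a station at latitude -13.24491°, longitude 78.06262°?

Add 180° to longitude and 90° to latitude: 258.06262, 76.75509.
Field: lon ⌊258.06262/20⌋ = 12 → M; lat ⌊76.75509/10⌋ = 7 → H.
Square: lon ⌊18.06262/2⌋ = 9; lat ⌊6.75509/1⌋ = 6.
Subsquare: lon ⌊0.06262/0.0833333⌋ = 0 → a; lat ⌊0.75509/0.0416667⌋ = 18 → s.
Extended square: lon ⌊0.06262/0.00833333⌋ = 7; lat ⌊0.00509/0.00416667⌋ = 1.

MH96as71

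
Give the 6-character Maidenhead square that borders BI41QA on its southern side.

BI40qx

Latitude subsquare a = 0; −1 → -1, wraps to 23 = x, carry into square.
Latitude square 1; −1 → 0.
The longitude characters are unchanged.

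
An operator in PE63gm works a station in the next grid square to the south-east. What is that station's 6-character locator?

PE63hl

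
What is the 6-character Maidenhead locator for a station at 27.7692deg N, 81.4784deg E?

Offset from 180°W / 90°S: lon 261.4784°, lat 117.7692°.
Field: 261.4784/20 → 13 → N, 117.7692/10 → 11 → L; chars NL.
Square: 1.4784/2 → 0, 7.7692/1 → 7; chars 07.
Subsquare: 1.4784/0.0833333 → 17 → r, 0.7692/0.0416667 → 18 → s; chars rs.

NL07rs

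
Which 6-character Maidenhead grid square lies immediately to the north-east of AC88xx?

Longitude subsquare x = 23; +1 → 24, wraps to 0 = a, carry into square.
Longitude square 8; +1 → 9.
Latitude subsquare x = 23; +1 → 24, wraps to 0 = a, carry into square.
Latitude square 8; +1 → 9.

AC99aa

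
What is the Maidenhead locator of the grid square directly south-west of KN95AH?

Longitude subsquare a = 0; −1 → -1, wraps to 23 = x, carry into square.
Longitude square 9; −1 → 8.
Latitude subsquare h = 7; −1 → 6 = g.

KN85xg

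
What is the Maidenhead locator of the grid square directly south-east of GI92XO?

HI02an

Longitude subsquare x = 23; +1 → 24, wraps to 0 = a, carry into square.
Longitude square 9; +1 → 10, wraps to 0, carry into field.
Longitude field G = 6; +1 → 7 = H.
Latitude subsquare o = 14; −1 → 13 = n.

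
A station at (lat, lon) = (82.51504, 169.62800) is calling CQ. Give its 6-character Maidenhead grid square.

RR42tm

Shift to the Maidenhead origin (180°W, 90°S): lon 349.6280, lat 172.5150.
Field (20°×10°, letters A–R): lon ⌊349.6280/20⌋ = 17 → R; lat ⌊172.5150/10⌋ = 17 → R.
Square (2°×1°, digits 0–9): lon ⌊9.6280/2⌋ = 4; lat ⌊2.5150/1⌋ = 2.
Subsquare (5′×2.5′, letters a–x): lon ⌊1.6280/0.0833333⌋ = 19 → t; lat ⌊0.5150/0.0416667⌋ = 12 → m.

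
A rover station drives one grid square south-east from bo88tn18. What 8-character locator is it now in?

BO88tn27

Longitude extended square 1; +1 → 2.
Latitude extended square 8; −1 → 7.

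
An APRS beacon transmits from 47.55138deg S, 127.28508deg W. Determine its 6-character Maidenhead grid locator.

CE62ik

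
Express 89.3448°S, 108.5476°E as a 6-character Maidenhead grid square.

OA40gp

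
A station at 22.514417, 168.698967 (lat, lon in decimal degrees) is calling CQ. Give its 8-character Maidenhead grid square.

RL42im33

Add 180° to longitude and 90° to latitude: 348.69897, 112.51442.
Field: lon ⌊348.69897/20⌋ = 17 → R; lat ⌊112.51442/10⌋ = 11 → L.
Square: lon ⌊8.69897/2⌋ = 4; lat ⌊2.51442/1⌋ = 2.
Subsquare: lon ⌊0.69897/0.0833333⌋ = 8 → i; lat ⌊0.51442/0.0416667⌋ = 12 → m.
Extended square: lon ⌊0.03230/0.00833333⌋ = 3; lat ⌊0.01442/0.00416667⌋ = 3.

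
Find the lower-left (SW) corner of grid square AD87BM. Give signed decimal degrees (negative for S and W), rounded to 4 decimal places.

-52.5000, -163.9167

Field A=0, D=3: +0·20° lon, +3·10° lat → SW at lon -180°, lat -60°.
Square 8, 7: +8·2° lon, +7·1° lat → SW at lon -164°, lat -53°.
Subsquare b=1, m=12: +1·0.0833333° lon, +12·0.0416667° lat → SW at lon -163.917°, lat -52.5°.
latitude -52.5000, longitude -163.9167.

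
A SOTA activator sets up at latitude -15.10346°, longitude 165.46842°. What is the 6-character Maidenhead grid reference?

Add 180° to longitude and 90° to latitude: 345.4684, 74.8965.
Field: lon ⌊345.4684/20⌋ = 17 → R; lat ⌊74.8965/10⌋ = 7 → H.
Square: lon ⌊5.4684/2⌋ = 2; lat ⌊4.8965/1⌋ = 4.
Subsquare: lon ⌊1.4684/0.0833333⌋ = 17 → r; lat ⌊0.8965/0.0416667⌋ = 21 → v.

RH24rv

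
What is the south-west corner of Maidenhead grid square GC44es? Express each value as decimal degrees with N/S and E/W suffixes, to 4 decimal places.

65.2500° S, 51.6667° W

Field G=6, C=2: +6·20° lon, +2·10° lat → SW at lon -60°, lat -70°.
Square 4, 4: +4·2° lon, +4·1° lat → SW at lon -52°, lat -66°.
Subsquare e=4, s=18: +4·0.0833333° lon, +18·0.0416667° lat → SW at lon -51.6667°, lat -65.25°.
latitude 65.2500° S, longitude 51.6667° W.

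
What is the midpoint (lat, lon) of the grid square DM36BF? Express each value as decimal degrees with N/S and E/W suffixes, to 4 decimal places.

Field D=3, M=12: +3·20° lon, +12·10° lat → SW at lon -120°, lat 30°.
Square 3, 6: +3·2° lon, +6·1° lat → SW at lon -114°, lat 36°.
Subsquare b=1, f=5: +1·0.0833333° lon, +5·0.0416667° lat → SW at lon -113.917°, lat 36.2083°.
Cell spans 0.0833333° lon × 0.0416667° lat. Centre is SW corner plus half of each.
latitude 36.2292° N, longitude 113.8750° W.

36.2292° N, 113.8750° W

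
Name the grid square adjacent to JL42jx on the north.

JL43ja

Latitude subsquare x = 23; +1 → 24, wraps to 0 = a, carry into square.
Latitude square 2; +1 → 3.
The longitude characters are unchanged.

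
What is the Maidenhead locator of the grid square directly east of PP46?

PP56

Longitude square 4; +1 → 5.
The latitude characters are unchanged.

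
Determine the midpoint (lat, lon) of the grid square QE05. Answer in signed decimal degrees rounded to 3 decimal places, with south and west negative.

-44.500, 141.000

Field Q=16, E=4: +16·20° lon, +4·10° lat → SW at lon 140°, lat -50°.
Square 0, 5: +0·2° lon, +5·1° lat → SW at lon 140°, lat -45°.
Cell spans 2° lon × 1° lat. Centre is SW corner plus half of each.
latitude -44.500, longitude 141.000.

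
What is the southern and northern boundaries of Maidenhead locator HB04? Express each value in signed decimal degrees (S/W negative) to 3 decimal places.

Field H=7, B=1: +7·20° lon, +1·10° lat → SW at lon -40°, lat -80°.
Square 0, 4: +0·2° lon, +4·1° lat → SW at lon -40°, lat -76°.
Cell spans 2° lon × 1° lat.
south -76.000, north -75.000.

-76.000, -75.000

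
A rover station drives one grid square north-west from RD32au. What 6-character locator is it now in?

Longitude subsquare a = 0; −1 → -1, wraps to 23 = x, carry into square.
Longitude square 3; −1 → 2.
Latitude subsquare u = 20; +1 → 21 = v.

RD22xv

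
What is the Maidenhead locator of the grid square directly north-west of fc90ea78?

FC90ea69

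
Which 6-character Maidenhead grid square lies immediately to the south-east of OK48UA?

OK47vx

Longitude subsquare u = 20; +1 → 21 = v.
Latitude subsquare a = 0; −1 → -1, wraps to 23 = x, carry into square.
Latitude square 8; −1 → 7.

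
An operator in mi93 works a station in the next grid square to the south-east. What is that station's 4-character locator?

NI02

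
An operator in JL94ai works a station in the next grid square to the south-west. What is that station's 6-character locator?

JL84xh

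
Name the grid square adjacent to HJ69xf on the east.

HJ79af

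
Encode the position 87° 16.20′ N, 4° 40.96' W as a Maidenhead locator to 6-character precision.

IR77pg

Add 180° to longitude and 90° to latitude: 175.3173, 177.2700.
Field: lon ⌊175.3173/20⌋ = 8 → I; lat ⌊177.2700/10⌋ = 17 → R.
Square: lon ⌊15.3173/2⌋ = 7; lat ⌊7.2700/1⌋ = 7.
Subsquare: lon ⌊1.3173/0.0833333⌋ = 15 → p; lat ⌊0.2700/0.0416667⌋ = 6 → g.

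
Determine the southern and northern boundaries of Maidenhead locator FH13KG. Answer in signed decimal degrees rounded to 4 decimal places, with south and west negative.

-16.7500, -16.7083

Field F=5, H=7: +5·20° lon, +7·10° lat → SW at lon -80°, lat -20°.
Square 1, 3: +1·2° lon, +3·1° lat → SW at lon -78°, lat -17°.
Subsquare k=10, g=6: +10·0.0833333° lon, +6·0.0416667° lat → SW at lon -77.1667°, lat -16.75°.
Cell spans 0.0833333° lon × 0.0416667° lat.
south -16.7500, north -16.7083.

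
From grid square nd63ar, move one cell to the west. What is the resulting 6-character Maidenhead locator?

Longitude subsquare a = 0; −1 → -1, wraps to 23 = x, carry into square.
Longitude square 6; −1 → 5.
The latitude characters are unchanged.

ND53xr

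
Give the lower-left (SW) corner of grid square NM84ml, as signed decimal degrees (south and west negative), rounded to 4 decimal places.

34.4583, 97.0000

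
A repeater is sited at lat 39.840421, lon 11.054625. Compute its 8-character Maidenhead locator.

JM59mu61

Add 180° to longitude and 90° to latitude: 191.05462, 129.84042.
Field: lon ⌊191.05462/20⌋ = 9 → J; lat ⌊129.84042/10⌋ = 12 → M.
Square: lon ⌊11.05462/2⌋ = 5; lat ⌊9.84042/1⌋ = 9.
Subsquare: lon ⌊1.05462/0.0833333⌋ = 12 → m; lat ⌊0.84042/0.0416667⌋ = 20 → u.
Extended square: lon ⌊0.05462/0.00833333⌋ = 6; lat ⌊0.00709/0.00416667⌋ = 1.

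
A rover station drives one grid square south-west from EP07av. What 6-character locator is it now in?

DP97xu

Longitude subsquare a = 0; −1 → -1, wraps to 23 = x, carry into square.
Longitude square 0; −1 → -1, wraps to 9, carry into field.
Longitude field E = 4; −1 → 3 = D.
Latitude subsquare v = 21; −1 → 20 = u.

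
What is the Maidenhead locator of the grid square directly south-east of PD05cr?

PD05dq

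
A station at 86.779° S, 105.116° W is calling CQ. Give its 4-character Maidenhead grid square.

DA73

Add 180° to longitude and 90° to latitude: 74.88, 3.22.
Field: 74.88/20 → 3 → D, 3.22/10 → 0 → A; chars DA.
Square: 14.88/2 → 7, 3.22/1 → 3; chars 73.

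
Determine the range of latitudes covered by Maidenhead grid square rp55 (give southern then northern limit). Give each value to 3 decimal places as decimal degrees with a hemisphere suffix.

65.000° N, 66.000° N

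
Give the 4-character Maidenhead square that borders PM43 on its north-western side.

PM34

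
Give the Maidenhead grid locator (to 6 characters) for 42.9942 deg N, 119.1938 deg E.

Add 180° to longitude and 90° to latitude: 299.1938, 132.9942.
Field: 299.1938/20 → 14 → O, 132.9942/10 → 13 → N; chars ON.
Square: 19.1938/2 → 9, 2.9942/1 → 2; chars 92.
Subsquare: 1.1938/0.0833333 → 14 → o, 0.9942/0.0416667 → 23 → x; chars ox.

ON92ox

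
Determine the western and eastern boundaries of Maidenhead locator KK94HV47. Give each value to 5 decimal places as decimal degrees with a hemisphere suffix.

38.61667° E, 38.62500° E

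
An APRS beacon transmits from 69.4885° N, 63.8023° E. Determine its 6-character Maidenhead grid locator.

Add 180° to longitude and 90° to latitude: 243.8023, 159.4885.
Field: 243.8023/20 → 12 → M, 159.4885/10 → 15 → P; chars MP.
Square: 3.8023/2 → 1, 9.4885/1 → 9; chars 19.
Subsquare: 1.8023/0.0833333 → 21 → v, 0.4885/0.0416667 → 11 → l; chars vl.

MP19vl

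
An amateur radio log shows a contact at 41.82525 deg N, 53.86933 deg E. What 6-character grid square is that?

Add 180° to longitude and 90° to latitude: 233.8693, 131.8252.
Field: 233.8693/20 → 11 → L, 131.8252/10 → 13 → N; chars LN.
Square: 13.8693/2 → 6, 1.8252/1 → 1; chars 61.
Subsquare: 1.8693/0.0833333 → 22 → w, 0.8252/0.0416667 → 19 → t; chars wt.

LN61wt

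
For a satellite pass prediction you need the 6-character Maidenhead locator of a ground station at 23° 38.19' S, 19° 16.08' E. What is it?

JG96pi

Shift to the Maidenhead origin (180°W, 90°S): lon 199.2680, lat 66.3635.
Field: lon ⌊199.2680/20⌋ = 9 → J; lat ⌊66.3635/10⌋ = 6 → G.
Square: lon ⌊19.2680/2⌋ = 9; lat ⌊6.3635/1⌋ = 6.
Subsquare: lon ⌊1.2680/0.0833333⌋ = 15 → p; lat ⌊0.3635/0.0416667⌋ = 8 → i.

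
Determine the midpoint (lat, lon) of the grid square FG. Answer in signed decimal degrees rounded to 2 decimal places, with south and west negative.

-25.00, -70.00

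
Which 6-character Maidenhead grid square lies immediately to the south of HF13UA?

Latitude subsquare a = 0; −1 → -1, wraps to 23 = x, carry into square.
Latitude square 3; −1 → 2.
The longitude characters are unchanged.

HF12ux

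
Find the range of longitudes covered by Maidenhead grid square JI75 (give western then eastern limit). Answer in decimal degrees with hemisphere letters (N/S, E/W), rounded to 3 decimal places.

Field J=9, I=8: +9·20° lon, +8·10° lat → SW at lon 0°, lat -10°.
Square 7, 5: +7·2° lon, +5·1° lat → SW at lon 14°, lat -5°.
Cell spans 2° lon × 1° lat.
west 14.000° E, east 16.000° E.

14.000° E, 16.000° E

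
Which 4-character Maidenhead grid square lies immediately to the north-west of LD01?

KD92

Longitude square 0; −1 → -1, wraps to 9, carry into field.
Longitude field L = 11; −1 → 10 = K.
Latitude square 1; +1 → 2.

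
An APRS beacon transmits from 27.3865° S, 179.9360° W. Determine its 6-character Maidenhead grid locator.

Add 180° to longitude and 90° to latitude: 0.0640, 62.6135.
Field (20°×10°, letters A–R): lon ⌊0.0640/20⌋ = 0 → A; lat ⌊62.6135/10⌋ = 6 → G.
Square (2°×1°, digits 0–9): lon ⌊0.0640/2⌋ = 0; lat ⌊2.6135/1⌋ = 2.
Subsquare (5′×2.5′, letters a–x): lon ⌊0.0640/0.0833333⌋ = 0 → a; lat ⌊0.6135/0.0416667⌋ = 14 → o.

AG02ao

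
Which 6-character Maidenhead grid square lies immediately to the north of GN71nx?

GN72na

Latitude subsquare x = 23; +1 → 24, wraps to 0 = a, carry into square.
Latitude square 1; +1 → 2.
The longitude characters are unchanged.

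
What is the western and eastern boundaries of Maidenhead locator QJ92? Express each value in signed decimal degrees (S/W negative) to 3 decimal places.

Field Q=16, J=9: +16·20° lon, +9·10° lat → SW at lon 140°, lat 0°.
Square 9, 2: +9·2° lon, +2·1° lat → SW at lon 158°, lat 2°.
Cell spans 2° lon × 1° lat.
west 158.000, east 160.000.

158.000, 160.000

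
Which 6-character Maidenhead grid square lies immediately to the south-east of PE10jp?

PE10ko

Longitude subsquare j = 9; +1 → 10 = k.
Latitude subsquare p = 15; −1 → 14 = o.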